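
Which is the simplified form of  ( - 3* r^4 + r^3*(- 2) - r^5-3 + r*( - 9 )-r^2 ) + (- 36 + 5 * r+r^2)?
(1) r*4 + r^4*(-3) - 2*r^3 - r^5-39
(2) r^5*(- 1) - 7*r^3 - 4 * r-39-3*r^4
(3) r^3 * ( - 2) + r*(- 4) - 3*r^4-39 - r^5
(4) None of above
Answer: 3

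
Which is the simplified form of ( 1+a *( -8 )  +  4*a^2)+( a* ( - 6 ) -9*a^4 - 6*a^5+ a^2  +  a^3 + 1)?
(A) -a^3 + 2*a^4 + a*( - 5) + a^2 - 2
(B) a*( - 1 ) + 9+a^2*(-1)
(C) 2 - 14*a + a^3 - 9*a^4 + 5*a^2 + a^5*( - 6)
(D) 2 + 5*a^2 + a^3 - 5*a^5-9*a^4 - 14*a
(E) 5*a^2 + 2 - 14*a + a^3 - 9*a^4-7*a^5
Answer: C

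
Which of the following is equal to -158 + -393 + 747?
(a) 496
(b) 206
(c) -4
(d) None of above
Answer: d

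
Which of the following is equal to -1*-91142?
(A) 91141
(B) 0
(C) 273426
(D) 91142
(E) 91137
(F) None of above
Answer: D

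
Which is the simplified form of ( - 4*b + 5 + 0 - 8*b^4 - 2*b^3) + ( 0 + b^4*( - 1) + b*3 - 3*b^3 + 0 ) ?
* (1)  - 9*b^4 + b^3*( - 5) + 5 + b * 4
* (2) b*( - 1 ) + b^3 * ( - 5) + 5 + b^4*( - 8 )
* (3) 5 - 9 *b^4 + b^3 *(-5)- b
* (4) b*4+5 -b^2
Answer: 3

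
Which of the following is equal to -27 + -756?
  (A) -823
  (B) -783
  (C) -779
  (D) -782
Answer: B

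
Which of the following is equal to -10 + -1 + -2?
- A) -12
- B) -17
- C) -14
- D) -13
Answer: D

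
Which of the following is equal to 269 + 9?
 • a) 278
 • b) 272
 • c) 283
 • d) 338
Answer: a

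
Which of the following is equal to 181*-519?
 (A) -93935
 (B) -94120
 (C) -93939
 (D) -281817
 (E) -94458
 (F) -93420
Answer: C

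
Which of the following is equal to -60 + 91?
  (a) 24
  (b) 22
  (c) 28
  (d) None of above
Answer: d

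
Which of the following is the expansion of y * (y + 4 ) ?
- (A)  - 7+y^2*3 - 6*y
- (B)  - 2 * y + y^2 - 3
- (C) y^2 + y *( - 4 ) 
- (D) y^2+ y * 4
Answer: D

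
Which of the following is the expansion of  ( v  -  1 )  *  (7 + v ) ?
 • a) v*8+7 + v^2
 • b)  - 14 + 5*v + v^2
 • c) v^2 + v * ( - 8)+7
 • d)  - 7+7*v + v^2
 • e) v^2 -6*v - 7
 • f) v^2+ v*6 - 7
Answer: f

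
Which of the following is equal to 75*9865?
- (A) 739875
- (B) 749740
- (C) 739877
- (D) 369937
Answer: A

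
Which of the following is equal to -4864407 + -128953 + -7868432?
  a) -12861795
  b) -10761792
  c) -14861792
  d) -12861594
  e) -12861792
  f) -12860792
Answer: e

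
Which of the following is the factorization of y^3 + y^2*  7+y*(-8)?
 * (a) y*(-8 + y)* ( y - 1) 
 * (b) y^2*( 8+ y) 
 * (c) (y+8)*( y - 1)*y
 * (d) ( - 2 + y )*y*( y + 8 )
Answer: c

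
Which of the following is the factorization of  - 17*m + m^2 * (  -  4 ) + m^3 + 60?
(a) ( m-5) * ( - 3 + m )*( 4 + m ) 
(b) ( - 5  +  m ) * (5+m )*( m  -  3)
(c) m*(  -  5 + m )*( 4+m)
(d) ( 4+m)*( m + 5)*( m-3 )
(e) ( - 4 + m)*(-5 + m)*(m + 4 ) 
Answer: a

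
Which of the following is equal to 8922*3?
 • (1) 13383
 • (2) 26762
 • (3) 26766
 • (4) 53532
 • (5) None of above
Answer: 3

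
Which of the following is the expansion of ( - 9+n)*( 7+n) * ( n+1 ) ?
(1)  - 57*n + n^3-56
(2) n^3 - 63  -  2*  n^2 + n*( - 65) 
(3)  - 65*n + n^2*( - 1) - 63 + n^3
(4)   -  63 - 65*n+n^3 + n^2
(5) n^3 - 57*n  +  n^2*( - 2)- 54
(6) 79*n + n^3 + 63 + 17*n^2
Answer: 3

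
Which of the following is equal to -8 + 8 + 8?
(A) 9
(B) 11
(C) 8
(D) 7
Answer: C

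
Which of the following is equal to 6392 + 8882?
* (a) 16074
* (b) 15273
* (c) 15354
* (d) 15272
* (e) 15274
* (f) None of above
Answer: e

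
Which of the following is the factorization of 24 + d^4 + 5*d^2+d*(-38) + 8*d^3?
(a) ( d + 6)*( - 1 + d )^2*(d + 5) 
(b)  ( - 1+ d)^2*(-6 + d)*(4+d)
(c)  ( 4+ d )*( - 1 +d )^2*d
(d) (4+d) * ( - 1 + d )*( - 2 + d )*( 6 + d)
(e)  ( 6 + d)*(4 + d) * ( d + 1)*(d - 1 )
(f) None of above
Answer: f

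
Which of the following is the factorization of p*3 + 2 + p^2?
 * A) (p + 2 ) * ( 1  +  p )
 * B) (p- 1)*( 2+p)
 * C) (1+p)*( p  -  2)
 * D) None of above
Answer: A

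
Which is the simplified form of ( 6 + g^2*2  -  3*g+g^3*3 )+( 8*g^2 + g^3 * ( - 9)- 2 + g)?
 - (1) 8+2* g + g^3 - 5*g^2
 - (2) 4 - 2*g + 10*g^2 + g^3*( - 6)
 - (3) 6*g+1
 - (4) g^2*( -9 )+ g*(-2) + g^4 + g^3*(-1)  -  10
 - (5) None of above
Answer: 2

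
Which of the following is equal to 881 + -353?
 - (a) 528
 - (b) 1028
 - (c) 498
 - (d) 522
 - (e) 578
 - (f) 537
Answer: a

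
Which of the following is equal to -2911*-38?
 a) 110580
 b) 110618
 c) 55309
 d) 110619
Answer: b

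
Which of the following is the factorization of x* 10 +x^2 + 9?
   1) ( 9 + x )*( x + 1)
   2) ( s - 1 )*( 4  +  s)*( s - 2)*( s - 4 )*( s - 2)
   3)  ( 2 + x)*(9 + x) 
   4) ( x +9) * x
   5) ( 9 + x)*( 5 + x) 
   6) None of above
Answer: 1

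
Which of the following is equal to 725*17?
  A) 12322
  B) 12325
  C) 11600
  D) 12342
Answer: B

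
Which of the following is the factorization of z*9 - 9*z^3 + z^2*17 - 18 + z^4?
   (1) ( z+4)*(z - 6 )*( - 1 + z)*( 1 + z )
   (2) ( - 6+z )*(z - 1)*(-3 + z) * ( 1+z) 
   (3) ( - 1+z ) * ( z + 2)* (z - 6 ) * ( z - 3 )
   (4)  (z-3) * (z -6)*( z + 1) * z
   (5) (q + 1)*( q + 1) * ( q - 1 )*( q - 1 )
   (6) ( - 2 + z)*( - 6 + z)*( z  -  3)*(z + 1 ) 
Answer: 2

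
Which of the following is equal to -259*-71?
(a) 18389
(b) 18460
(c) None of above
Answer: a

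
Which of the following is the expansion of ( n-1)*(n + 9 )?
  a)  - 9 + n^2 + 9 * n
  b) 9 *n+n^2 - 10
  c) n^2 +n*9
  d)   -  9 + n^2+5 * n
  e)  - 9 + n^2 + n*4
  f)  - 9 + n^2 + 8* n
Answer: f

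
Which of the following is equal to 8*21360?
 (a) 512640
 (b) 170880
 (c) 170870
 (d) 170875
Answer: b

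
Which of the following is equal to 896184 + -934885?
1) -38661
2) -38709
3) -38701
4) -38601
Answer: 3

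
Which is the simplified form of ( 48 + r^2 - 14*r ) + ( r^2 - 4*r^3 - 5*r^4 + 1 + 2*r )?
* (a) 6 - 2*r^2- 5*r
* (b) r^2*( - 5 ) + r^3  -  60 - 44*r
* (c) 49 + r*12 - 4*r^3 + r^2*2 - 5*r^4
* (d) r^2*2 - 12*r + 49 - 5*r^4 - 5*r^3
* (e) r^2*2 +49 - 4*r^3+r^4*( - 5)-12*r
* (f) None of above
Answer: e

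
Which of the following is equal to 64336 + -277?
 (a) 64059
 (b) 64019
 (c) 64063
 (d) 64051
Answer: a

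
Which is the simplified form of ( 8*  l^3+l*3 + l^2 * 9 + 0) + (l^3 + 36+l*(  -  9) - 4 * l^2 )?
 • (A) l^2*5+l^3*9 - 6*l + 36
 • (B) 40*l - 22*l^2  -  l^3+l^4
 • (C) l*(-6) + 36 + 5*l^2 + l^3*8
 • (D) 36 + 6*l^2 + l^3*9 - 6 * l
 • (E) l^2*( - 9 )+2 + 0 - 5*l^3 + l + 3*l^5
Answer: A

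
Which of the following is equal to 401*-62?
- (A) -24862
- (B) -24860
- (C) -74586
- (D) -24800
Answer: A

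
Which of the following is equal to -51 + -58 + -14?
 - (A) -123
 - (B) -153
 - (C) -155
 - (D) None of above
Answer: A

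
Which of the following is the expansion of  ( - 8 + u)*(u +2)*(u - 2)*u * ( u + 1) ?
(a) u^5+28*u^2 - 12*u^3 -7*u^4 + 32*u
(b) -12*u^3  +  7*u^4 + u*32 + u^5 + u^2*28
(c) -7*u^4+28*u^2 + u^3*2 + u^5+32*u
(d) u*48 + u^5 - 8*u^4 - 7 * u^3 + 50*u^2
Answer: a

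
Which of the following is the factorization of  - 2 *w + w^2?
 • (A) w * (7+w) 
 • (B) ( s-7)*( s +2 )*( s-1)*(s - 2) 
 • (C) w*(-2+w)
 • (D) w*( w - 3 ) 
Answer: C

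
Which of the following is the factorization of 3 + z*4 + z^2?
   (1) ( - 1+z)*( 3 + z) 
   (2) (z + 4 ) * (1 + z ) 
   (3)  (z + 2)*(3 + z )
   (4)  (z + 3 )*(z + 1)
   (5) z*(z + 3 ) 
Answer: 4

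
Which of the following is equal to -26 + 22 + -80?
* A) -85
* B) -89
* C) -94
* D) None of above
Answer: D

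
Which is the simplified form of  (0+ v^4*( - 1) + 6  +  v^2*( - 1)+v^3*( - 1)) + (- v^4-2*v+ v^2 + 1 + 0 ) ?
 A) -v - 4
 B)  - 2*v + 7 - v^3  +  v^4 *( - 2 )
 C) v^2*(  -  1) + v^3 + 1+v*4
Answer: B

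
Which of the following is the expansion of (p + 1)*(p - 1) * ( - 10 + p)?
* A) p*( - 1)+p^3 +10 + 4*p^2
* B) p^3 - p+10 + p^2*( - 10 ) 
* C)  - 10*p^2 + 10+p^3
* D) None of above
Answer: B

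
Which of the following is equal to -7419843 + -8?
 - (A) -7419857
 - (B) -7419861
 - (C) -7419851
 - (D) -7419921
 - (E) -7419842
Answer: C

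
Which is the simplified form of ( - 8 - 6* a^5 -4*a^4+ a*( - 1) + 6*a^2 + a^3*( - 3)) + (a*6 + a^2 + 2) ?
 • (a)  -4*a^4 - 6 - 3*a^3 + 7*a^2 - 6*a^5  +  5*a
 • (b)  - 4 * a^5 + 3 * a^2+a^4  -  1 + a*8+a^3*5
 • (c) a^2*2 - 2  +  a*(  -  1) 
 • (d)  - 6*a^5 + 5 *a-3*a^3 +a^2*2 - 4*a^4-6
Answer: a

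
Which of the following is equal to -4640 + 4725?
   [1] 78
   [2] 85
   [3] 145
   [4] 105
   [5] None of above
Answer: 2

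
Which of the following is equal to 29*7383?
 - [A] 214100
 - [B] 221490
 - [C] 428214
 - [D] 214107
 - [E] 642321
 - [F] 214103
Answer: D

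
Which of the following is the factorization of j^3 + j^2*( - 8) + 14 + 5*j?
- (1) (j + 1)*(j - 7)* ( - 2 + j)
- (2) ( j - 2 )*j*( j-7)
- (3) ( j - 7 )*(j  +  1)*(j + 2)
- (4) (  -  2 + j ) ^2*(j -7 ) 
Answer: 1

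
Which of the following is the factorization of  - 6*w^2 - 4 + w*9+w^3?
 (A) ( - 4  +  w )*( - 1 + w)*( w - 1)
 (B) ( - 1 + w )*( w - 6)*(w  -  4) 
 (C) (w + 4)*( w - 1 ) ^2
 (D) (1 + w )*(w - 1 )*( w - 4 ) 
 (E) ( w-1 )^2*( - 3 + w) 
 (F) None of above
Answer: A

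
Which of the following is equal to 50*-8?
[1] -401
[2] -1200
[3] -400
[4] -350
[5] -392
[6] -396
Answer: 3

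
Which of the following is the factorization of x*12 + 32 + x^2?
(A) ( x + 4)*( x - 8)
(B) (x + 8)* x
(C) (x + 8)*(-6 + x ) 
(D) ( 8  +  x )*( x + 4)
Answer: D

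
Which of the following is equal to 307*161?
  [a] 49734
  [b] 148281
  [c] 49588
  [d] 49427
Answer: d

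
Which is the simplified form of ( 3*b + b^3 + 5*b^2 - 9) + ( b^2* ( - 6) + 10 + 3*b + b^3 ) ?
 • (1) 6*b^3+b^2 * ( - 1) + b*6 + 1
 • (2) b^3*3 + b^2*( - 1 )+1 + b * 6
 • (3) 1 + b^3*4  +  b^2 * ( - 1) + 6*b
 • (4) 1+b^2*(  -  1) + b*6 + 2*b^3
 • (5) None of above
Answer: 4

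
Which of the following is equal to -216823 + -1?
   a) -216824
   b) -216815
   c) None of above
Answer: a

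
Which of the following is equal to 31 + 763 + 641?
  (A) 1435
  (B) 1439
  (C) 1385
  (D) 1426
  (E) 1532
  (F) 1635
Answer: A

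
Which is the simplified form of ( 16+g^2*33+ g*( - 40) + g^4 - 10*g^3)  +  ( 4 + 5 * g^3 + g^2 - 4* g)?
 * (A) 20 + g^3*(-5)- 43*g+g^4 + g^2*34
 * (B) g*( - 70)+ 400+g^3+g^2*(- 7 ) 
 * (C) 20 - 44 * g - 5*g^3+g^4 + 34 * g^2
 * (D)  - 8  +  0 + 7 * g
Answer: C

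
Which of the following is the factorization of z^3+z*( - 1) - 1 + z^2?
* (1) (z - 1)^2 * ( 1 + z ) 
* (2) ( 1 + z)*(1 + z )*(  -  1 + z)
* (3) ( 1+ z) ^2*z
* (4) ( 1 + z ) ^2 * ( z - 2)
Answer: 2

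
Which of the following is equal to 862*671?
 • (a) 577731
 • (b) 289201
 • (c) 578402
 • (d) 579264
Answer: c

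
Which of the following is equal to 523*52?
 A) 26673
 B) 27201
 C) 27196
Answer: C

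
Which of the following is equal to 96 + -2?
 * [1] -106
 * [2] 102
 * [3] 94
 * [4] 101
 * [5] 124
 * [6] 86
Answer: 3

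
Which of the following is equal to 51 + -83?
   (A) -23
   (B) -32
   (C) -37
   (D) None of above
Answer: B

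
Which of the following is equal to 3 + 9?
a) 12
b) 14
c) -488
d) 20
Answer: a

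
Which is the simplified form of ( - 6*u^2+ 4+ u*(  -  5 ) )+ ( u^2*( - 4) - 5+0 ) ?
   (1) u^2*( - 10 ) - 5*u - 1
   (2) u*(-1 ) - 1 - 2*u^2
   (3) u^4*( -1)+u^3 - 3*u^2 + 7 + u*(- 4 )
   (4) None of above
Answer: 1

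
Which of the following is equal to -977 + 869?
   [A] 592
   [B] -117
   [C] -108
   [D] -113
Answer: C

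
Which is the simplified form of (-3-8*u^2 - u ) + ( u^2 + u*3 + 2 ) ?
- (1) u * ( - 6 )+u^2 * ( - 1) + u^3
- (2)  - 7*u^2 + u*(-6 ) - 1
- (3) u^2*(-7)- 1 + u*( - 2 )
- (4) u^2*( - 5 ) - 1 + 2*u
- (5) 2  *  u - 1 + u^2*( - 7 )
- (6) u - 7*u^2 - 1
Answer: 5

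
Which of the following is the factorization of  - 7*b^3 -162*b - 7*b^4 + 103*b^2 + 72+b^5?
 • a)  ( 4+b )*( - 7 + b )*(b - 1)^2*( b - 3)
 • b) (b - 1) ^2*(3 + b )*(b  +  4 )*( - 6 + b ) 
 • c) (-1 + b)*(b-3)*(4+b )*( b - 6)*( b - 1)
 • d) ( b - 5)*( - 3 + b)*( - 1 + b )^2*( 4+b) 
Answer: c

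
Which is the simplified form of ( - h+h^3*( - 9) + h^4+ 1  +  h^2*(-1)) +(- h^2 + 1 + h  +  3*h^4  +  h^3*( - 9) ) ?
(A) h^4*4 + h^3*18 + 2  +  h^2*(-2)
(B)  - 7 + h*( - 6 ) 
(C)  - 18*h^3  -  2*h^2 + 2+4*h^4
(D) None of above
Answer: C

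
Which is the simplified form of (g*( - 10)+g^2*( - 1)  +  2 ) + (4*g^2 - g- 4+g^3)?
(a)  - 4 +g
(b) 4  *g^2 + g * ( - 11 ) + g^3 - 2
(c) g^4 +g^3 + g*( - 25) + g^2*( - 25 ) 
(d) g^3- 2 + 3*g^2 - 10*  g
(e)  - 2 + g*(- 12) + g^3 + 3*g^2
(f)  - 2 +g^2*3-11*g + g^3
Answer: f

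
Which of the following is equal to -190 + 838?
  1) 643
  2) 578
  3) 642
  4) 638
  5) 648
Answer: 5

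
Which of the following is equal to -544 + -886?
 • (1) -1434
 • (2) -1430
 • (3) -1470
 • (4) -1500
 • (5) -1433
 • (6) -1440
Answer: 2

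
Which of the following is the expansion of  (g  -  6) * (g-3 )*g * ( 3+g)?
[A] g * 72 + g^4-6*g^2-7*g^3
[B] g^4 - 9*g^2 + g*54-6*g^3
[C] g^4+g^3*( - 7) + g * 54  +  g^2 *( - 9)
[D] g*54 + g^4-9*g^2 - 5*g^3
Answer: B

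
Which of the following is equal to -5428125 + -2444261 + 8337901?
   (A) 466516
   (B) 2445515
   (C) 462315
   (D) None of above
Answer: D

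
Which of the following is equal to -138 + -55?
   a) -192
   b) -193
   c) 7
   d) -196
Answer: b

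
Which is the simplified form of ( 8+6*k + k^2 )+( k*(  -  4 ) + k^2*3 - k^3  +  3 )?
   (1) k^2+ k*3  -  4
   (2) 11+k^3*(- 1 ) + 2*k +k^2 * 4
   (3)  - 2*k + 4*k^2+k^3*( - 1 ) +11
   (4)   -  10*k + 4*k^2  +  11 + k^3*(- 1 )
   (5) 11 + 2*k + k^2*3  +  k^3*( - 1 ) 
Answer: 2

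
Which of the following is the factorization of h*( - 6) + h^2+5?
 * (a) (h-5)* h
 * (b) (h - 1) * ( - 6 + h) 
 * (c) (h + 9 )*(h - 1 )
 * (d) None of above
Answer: d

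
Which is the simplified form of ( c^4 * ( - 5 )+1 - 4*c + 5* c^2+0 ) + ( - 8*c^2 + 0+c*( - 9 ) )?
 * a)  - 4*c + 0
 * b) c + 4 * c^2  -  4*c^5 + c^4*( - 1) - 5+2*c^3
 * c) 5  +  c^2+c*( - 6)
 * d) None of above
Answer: d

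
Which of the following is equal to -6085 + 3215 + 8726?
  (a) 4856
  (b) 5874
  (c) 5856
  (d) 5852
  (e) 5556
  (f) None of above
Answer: c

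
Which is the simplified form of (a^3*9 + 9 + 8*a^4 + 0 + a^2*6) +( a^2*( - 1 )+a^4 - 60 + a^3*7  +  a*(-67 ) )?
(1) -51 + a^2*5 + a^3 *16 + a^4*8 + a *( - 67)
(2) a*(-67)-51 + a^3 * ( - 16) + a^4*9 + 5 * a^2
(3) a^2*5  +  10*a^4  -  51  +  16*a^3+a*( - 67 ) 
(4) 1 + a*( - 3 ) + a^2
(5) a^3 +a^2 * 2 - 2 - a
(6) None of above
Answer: 6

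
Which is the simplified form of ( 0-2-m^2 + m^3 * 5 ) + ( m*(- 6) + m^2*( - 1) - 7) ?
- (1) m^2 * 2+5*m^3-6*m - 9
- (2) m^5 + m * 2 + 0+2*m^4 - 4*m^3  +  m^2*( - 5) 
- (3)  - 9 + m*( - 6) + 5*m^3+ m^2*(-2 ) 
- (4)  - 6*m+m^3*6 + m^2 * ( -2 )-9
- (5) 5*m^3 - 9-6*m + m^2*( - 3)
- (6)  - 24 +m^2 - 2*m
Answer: 3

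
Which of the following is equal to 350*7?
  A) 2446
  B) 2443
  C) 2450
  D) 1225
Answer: C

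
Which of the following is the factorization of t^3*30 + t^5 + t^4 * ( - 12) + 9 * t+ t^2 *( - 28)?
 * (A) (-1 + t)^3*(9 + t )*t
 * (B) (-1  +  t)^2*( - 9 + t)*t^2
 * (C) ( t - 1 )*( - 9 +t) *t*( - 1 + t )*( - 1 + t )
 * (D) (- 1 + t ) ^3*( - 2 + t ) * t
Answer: C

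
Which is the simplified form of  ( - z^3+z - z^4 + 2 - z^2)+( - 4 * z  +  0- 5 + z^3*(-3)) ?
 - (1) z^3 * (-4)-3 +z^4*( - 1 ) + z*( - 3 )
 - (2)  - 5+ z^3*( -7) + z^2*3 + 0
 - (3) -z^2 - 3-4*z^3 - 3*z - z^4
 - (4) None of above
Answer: 3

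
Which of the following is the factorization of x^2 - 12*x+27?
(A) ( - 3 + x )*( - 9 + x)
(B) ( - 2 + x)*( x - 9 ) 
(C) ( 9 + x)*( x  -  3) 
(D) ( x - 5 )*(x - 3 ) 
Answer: A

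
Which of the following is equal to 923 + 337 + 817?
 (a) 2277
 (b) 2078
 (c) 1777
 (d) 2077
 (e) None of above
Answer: d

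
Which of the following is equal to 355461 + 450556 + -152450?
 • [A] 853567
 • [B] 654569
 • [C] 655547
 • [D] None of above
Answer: D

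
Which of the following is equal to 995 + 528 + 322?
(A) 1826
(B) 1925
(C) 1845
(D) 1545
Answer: C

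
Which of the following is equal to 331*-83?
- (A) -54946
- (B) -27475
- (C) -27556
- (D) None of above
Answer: D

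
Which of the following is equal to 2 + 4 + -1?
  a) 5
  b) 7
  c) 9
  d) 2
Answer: a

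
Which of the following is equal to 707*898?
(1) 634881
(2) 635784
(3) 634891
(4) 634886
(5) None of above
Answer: 4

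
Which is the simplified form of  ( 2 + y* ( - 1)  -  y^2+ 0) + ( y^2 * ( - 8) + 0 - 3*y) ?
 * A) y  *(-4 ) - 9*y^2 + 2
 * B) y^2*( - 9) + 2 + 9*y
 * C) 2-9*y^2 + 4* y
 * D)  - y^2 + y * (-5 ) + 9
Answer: A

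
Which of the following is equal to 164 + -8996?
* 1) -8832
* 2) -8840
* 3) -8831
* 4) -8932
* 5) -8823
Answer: 1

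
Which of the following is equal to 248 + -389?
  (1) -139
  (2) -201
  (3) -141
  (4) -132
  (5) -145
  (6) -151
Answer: 3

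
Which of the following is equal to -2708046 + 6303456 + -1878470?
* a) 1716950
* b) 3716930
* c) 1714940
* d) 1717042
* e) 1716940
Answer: e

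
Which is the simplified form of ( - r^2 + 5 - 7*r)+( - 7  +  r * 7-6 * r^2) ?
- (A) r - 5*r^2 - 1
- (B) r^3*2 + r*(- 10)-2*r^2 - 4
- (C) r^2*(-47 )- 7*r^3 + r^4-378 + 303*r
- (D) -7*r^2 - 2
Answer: D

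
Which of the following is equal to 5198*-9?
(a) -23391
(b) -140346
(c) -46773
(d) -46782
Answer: d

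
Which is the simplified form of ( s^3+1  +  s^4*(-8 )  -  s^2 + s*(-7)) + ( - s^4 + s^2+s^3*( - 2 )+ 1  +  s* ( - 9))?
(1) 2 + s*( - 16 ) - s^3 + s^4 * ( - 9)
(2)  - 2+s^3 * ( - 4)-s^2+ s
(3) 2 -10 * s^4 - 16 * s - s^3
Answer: 1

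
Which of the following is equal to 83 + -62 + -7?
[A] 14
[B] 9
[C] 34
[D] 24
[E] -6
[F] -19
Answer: A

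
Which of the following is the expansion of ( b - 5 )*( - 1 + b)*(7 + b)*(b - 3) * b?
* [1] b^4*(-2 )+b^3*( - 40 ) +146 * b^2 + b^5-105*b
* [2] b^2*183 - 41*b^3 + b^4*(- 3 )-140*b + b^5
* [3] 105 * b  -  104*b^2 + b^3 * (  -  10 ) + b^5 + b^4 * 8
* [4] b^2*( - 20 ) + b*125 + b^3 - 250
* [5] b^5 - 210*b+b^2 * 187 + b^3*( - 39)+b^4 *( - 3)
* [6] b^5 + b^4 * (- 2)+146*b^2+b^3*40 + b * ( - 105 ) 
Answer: 1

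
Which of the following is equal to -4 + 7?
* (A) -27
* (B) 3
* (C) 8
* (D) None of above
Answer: B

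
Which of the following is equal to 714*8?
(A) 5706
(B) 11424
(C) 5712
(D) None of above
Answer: C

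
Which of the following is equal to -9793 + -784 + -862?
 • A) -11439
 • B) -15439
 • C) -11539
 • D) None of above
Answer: A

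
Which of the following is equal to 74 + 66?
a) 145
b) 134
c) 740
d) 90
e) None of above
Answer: e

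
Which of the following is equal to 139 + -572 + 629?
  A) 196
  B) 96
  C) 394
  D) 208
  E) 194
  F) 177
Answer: A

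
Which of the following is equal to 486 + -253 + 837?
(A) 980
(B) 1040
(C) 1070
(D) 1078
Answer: C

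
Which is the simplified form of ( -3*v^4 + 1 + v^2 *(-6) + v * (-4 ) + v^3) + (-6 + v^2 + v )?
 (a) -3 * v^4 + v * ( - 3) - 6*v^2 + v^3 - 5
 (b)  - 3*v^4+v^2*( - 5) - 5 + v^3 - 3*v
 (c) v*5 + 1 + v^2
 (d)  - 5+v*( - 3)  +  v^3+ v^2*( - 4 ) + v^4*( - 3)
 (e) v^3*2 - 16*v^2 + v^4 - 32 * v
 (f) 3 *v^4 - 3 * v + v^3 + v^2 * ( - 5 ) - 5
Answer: b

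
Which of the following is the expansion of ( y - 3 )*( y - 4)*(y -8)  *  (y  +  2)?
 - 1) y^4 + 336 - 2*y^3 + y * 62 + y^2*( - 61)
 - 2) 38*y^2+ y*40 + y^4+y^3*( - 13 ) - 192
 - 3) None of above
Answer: 2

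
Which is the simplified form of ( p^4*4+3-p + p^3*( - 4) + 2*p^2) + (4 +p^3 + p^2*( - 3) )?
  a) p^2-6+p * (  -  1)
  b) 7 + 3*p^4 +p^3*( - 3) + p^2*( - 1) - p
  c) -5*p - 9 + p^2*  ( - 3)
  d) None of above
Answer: d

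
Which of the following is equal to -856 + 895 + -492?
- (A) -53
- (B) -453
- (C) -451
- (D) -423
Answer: B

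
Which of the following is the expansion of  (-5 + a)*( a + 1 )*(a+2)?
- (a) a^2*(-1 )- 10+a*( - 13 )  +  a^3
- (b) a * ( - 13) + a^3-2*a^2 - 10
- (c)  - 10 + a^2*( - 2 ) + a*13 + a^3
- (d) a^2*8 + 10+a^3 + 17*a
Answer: b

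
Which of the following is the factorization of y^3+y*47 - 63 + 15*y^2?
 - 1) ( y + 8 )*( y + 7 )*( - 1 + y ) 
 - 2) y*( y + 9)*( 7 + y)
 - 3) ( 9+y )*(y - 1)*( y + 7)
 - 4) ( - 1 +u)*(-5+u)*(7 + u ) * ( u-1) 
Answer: 3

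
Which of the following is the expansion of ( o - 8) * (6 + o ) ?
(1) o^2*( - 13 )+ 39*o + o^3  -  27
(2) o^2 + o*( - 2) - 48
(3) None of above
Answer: 2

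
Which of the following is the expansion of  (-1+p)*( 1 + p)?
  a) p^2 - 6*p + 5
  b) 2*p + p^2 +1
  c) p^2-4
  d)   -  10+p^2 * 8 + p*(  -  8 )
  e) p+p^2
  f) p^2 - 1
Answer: f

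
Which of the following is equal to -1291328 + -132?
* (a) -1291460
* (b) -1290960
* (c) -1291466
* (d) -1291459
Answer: a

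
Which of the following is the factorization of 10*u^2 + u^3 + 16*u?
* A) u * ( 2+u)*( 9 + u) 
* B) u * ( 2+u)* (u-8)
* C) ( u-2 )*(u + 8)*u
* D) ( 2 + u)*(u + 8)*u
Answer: D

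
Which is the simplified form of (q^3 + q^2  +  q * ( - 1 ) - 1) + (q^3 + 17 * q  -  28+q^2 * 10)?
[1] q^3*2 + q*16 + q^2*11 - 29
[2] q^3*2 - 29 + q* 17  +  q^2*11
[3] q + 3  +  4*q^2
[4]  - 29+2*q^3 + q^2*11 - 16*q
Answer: 1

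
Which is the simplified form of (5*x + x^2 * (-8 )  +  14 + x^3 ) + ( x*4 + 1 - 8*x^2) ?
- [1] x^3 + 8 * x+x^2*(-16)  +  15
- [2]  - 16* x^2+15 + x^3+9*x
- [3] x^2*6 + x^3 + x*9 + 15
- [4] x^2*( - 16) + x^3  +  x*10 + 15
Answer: 2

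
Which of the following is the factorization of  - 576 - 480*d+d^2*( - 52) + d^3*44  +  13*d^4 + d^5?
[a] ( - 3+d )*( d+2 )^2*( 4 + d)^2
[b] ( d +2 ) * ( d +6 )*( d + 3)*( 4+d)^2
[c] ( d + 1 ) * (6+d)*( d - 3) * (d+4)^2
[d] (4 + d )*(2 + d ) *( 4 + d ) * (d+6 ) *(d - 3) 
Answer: d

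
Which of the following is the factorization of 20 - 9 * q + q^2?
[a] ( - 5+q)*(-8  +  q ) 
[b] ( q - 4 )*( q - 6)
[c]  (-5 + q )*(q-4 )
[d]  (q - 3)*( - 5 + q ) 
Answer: c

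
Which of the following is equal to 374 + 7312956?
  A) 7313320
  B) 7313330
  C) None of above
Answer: B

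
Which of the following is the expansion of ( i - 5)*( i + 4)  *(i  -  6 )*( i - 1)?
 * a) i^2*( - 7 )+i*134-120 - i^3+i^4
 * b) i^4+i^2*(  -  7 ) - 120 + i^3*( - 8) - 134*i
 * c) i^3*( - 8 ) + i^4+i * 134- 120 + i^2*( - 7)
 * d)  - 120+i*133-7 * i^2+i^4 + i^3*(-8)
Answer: c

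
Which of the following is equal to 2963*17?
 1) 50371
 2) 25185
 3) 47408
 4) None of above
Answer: 1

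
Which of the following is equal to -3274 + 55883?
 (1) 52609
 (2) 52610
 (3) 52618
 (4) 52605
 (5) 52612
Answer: 1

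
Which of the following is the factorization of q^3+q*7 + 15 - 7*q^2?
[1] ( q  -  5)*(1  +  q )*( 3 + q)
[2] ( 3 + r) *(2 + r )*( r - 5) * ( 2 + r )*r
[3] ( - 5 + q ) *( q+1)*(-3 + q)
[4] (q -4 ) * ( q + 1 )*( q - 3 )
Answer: 3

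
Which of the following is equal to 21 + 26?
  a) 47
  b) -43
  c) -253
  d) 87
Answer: a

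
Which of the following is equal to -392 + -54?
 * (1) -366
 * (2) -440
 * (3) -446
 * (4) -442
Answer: 3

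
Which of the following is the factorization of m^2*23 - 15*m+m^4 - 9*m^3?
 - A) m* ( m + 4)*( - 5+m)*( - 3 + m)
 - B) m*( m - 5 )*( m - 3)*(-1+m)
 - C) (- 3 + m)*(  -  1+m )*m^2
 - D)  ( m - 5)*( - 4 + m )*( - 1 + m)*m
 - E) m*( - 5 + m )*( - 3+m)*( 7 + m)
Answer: B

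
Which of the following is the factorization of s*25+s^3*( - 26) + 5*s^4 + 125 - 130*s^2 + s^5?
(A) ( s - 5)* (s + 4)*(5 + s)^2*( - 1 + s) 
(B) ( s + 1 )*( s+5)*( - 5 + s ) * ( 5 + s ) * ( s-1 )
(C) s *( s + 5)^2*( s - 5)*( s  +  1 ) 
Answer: B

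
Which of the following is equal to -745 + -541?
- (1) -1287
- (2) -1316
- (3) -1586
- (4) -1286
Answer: 4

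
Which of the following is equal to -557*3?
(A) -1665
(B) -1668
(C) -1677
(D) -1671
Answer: D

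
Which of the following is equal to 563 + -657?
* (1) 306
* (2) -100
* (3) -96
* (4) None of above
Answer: 4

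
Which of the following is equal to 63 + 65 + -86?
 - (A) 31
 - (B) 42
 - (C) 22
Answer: B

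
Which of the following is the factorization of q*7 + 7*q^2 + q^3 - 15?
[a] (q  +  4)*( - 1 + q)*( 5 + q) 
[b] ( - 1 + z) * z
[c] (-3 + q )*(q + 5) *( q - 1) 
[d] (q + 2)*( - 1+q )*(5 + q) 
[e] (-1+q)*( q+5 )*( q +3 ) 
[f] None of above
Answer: e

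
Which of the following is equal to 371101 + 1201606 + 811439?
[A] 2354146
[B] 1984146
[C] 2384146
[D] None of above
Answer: C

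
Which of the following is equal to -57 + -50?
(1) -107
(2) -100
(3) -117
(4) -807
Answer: 1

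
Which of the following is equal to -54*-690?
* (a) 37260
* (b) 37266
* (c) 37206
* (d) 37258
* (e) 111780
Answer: a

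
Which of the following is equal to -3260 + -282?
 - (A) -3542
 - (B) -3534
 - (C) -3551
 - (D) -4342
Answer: A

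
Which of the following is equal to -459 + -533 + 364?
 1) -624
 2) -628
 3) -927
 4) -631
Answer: 2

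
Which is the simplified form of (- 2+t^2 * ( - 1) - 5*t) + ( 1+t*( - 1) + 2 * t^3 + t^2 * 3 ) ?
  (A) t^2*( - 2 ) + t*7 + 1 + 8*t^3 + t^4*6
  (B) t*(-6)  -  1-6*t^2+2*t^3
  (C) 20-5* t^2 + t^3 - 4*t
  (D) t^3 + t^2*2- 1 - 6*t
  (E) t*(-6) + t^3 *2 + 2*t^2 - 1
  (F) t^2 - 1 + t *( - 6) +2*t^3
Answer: E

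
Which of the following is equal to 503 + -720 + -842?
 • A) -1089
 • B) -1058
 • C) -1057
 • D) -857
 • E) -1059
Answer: E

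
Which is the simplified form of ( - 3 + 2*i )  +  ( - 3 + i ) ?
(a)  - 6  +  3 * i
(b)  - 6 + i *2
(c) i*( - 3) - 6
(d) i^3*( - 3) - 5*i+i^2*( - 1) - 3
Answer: a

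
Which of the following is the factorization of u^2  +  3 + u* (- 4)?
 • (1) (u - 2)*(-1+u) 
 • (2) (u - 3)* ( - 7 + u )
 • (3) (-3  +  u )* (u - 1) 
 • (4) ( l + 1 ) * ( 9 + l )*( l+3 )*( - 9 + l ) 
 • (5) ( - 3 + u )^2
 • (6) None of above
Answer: 3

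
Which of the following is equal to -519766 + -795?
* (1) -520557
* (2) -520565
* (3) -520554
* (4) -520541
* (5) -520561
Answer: 5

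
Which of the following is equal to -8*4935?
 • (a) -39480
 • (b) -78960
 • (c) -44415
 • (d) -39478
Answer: a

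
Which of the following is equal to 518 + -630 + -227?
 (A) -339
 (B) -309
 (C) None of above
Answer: A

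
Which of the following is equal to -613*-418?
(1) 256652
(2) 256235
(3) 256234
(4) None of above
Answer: 3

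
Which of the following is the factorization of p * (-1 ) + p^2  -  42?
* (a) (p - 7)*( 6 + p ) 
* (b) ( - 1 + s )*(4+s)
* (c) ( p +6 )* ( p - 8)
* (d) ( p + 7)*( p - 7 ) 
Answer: a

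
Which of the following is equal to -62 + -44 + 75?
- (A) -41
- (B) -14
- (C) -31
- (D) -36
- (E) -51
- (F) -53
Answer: C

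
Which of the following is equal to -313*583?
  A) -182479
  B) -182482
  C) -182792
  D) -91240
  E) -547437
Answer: A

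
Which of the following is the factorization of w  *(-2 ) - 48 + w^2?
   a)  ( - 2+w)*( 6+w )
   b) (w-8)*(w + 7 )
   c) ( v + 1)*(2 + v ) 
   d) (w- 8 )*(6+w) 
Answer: d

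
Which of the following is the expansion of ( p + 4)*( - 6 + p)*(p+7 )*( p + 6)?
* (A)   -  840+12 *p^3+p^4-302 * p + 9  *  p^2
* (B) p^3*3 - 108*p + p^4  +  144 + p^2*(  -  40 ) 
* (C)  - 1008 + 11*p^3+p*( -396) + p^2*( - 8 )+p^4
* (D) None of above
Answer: C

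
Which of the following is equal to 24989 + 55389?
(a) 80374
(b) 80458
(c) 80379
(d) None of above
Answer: d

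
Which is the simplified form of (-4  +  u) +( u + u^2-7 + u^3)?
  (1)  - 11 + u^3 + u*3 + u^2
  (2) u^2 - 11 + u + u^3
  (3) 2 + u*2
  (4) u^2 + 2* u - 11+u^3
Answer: 4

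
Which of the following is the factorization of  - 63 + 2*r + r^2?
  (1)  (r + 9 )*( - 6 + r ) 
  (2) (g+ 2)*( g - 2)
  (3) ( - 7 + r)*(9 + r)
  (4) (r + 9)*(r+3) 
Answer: 3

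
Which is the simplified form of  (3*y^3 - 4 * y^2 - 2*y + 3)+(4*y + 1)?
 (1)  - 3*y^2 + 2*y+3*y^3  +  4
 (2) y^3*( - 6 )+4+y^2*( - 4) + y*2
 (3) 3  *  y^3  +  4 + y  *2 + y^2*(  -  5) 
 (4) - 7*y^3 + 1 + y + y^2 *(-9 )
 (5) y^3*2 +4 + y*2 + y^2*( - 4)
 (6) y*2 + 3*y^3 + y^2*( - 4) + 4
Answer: 6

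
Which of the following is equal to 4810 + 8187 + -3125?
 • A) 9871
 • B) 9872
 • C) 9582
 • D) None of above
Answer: B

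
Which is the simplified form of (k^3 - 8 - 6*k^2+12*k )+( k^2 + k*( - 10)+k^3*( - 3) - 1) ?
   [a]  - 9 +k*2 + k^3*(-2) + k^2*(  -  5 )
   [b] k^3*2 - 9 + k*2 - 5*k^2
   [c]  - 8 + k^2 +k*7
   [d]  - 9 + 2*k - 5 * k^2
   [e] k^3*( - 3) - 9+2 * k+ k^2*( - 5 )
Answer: a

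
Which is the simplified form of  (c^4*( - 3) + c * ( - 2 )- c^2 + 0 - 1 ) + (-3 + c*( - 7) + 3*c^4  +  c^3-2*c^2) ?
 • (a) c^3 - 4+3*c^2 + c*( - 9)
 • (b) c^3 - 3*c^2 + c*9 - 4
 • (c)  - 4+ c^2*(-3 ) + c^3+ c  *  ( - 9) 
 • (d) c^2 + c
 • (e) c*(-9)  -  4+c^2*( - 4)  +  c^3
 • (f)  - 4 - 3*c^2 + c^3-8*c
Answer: c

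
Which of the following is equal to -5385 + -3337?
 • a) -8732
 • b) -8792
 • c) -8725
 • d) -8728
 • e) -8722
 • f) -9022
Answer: e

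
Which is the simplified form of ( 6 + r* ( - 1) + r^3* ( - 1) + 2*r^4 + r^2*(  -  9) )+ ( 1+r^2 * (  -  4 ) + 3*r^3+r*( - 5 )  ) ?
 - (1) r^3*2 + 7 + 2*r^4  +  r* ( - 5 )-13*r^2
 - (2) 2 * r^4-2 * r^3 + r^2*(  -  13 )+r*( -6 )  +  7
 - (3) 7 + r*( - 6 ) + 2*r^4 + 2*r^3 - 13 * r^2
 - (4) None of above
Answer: 3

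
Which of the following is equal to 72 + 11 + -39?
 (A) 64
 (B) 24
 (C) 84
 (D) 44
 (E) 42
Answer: D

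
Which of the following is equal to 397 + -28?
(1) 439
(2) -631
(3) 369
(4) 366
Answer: 3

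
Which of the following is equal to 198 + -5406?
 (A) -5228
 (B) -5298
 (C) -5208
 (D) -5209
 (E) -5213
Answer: C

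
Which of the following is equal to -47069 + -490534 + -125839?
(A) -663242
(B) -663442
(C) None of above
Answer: B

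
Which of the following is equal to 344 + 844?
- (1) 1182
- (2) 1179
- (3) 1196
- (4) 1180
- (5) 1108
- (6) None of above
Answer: 6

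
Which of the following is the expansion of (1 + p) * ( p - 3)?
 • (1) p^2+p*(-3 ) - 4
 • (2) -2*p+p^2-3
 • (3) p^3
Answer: 2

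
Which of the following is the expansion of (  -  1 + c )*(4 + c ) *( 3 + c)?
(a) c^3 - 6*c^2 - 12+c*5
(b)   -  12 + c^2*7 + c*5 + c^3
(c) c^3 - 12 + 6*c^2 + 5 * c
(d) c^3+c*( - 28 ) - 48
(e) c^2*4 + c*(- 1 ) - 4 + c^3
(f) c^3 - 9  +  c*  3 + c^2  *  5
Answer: c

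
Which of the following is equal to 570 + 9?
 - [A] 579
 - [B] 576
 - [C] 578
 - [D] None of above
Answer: A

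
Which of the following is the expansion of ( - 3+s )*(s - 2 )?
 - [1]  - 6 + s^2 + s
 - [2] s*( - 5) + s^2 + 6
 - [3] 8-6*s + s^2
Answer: 2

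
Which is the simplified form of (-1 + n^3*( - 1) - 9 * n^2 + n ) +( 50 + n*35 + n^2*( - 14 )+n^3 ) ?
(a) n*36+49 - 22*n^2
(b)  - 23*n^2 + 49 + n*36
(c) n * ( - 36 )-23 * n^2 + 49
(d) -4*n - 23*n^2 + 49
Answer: b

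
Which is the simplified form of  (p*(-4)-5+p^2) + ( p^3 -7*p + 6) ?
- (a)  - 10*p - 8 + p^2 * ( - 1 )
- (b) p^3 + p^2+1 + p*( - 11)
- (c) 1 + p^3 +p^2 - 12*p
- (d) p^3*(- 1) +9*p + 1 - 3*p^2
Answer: b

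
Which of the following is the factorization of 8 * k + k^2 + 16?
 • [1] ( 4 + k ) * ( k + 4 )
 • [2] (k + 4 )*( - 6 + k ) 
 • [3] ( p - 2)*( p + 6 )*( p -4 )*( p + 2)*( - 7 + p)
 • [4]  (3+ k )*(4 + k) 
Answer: 1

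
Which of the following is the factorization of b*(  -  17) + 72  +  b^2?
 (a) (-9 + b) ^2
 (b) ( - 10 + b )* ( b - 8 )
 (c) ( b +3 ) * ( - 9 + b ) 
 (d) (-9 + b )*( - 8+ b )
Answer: d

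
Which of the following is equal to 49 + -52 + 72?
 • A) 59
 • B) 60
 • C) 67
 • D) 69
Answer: D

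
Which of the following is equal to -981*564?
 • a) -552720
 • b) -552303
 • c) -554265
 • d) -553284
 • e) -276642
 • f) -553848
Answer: d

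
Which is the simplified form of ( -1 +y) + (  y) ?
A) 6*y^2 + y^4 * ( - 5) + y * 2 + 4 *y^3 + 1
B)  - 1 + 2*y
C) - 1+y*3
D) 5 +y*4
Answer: B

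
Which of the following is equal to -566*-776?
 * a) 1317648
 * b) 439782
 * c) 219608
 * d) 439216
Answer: d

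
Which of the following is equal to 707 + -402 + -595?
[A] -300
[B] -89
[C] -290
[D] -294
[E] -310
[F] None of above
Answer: C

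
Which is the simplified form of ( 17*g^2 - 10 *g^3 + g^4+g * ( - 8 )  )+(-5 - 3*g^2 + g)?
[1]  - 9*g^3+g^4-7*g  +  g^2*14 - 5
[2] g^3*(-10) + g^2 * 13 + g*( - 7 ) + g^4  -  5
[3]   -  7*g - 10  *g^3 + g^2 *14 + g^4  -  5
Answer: 3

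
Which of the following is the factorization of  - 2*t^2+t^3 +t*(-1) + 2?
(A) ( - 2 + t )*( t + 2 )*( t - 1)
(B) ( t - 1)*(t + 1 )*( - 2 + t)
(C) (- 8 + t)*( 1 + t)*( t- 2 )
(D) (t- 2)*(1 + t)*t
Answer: B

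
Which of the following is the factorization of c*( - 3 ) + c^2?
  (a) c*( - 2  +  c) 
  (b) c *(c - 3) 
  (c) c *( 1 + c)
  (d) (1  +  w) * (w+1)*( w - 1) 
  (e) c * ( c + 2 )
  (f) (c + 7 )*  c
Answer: b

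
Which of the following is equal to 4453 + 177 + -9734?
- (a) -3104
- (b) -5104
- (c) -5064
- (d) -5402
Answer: b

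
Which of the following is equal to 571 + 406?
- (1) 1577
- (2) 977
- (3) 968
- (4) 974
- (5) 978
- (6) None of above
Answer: 2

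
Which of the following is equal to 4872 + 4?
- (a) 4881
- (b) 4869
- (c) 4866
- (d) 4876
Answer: d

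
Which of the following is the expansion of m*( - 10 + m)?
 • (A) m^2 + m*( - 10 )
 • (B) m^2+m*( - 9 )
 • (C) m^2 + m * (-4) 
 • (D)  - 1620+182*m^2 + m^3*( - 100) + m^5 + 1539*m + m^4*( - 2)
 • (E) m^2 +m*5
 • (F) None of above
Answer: A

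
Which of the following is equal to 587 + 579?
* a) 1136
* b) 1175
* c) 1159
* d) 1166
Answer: d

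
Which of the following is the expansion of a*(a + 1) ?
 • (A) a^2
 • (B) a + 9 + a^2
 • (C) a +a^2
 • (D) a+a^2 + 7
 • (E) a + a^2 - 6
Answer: C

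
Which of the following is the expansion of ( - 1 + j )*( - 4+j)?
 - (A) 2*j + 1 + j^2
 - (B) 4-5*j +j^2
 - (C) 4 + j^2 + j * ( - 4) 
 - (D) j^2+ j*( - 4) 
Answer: B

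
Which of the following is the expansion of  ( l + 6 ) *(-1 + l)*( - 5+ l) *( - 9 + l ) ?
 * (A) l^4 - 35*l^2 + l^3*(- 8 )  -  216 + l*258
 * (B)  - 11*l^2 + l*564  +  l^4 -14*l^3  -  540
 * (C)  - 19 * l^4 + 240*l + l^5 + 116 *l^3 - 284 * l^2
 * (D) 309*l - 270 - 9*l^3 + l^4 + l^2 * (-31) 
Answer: D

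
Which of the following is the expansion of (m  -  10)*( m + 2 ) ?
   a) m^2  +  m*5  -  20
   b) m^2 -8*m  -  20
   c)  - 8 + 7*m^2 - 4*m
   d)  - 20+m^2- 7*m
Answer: b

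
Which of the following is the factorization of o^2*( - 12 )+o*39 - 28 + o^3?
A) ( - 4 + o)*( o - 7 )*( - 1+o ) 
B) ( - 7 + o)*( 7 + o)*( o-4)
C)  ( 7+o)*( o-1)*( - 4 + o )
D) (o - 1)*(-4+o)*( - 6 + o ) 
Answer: A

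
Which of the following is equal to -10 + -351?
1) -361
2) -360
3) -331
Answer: 1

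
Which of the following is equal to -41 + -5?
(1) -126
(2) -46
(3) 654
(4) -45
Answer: 2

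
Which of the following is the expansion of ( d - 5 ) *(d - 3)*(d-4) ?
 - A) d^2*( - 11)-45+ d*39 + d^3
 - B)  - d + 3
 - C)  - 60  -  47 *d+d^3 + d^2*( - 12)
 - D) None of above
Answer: D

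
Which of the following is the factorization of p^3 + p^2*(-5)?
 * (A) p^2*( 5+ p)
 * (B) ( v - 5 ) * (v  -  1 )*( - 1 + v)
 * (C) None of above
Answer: C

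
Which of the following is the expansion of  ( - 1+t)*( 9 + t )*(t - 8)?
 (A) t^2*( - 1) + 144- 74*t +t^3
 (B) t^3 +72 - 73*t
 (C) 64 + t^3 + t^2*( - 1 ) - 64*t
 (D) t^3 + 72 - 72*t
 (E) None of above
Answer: B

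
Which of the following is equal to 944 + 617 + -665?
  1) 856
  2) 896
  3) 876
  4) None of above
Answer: 2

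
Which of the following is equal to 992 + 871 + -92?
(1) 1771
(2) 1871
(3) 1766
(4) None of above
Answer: 1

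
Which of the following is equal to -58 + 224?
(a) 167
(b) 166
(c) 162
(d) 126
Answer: b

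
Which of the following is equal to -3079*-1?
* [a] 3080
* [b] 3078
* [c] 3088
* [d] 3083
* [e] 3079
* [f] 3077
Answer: e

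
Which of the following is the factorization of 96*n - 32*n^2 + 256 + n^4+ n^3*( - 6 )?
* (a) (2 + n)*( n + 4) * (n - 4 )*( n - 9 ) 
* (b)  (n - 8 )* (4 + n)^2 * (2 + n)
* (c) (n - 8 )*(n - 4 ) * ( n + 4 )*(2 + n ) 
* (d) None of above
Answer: c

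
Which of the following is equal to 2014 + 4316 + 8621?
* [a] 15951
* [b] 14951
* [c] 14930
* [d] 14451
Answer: b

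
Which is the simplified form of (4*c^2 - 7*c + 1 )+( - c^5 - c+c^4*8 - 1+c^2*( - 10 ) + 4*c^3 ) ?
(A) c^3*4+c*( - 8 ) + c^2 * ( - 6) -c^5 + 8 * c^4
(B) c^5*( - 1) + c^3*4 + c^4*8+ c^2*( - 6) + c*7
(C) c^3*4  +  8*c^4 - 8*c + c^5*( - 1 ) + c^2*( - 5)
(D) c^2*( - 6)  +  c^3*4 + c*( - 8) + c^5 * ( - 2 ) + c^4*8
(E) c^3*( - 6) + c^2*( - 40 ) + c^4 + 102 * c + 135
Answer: A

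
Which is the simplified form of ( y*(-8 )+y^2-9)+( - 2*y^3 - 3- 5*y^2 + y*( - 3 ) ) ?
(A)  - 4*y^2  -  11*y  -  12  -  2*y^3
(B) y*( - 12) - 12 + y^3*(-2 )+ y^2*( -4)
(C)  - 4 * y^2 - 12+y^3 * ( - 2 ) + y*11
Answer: A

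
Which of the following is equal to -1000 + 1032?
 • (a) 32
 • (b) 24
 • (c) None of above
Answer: a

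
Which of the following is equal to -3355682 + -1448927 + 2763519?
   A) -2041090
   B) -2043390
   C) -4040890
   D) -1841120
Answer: A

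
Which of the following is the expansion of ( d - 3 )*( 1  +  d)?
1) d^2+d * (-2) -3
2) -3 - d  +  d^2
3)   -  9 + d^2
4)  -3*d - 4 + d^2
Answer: 1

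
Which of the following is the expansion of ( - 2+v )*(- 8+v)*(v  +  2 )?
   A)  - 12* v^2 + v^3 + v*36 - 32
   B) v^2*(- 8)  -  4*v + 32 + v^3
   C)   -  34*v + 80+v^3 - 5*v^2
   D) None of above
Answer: B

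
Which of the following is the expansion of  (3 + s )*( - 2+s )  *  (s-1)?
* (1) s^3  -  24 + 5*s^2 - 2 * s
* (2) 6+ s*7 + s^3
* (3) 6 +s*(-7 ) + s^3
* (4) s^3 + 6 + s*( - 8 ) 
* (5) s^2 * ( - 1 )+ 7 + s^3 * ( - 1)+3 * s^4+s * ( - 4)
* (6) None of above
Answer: 3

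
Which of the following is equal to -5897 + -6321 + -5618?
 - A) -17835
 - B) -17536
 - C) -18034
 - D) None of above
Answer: D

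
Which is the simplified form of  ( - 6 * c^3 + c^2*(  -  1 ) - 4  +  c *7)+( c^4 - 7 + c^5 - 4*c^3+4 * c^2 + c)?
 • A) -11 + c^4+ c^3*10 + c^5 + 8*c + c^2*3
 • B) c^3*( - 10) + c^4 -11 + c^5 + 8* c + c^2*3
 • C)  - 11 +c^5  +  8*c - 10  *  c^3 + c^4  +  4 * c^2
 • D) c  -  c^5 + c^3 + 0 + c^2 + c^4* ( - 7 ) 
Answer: B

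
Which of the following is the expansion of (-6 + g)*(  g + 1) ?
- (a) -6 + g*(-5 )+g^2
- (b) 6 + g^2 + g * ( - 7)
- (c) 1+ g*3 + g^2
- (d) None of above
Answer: a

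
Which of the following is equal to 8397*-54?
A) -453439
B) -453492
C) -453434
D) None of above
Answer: D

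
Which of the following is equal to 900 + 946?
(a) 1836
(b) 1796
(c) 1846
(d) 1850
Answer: c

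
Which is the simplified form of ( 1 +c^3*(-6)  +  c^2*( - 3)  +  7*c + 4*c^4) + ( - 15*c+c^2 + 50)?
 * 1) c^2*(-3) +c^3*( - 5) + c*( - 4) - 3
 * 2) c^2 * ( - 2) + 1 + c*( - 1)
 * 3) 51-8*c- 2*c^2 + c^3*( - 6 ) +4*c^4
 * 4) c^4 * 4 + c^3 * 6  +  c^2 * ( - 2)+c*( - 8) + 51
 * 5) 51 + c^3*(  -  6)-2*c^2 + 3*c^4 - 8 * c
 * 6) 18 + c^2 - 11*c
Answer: 3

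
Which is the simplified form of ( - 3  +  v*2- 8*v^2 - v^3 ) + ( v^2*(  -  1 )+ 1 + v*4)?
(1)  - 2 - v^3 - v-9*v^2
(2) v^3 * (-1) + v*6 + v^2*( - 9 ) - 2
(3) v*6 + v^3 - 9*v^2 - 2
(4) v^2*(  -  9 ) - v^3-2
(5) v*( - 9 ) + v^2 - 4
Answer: 2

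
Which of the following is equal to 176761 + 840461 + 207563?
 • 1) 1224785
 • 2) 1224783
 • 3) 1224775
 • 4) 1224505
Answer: 1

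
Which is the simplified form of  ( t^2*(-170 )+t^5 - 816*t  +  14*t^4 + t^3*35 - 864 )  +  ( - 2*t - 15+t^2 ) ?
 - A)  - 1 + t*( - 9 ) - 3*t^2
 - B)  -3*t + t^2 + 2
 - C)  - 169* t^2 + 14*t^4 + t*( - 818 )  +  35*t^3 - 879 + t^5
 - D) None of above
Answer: C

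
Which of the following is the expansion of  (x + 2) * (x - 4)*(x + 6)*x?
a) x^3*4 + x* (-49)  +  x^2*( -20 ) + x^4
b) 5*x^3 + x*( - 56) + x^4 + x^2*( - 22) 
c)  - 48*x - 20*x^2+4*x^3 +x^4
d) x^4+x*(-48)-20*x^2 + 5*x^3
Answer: c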